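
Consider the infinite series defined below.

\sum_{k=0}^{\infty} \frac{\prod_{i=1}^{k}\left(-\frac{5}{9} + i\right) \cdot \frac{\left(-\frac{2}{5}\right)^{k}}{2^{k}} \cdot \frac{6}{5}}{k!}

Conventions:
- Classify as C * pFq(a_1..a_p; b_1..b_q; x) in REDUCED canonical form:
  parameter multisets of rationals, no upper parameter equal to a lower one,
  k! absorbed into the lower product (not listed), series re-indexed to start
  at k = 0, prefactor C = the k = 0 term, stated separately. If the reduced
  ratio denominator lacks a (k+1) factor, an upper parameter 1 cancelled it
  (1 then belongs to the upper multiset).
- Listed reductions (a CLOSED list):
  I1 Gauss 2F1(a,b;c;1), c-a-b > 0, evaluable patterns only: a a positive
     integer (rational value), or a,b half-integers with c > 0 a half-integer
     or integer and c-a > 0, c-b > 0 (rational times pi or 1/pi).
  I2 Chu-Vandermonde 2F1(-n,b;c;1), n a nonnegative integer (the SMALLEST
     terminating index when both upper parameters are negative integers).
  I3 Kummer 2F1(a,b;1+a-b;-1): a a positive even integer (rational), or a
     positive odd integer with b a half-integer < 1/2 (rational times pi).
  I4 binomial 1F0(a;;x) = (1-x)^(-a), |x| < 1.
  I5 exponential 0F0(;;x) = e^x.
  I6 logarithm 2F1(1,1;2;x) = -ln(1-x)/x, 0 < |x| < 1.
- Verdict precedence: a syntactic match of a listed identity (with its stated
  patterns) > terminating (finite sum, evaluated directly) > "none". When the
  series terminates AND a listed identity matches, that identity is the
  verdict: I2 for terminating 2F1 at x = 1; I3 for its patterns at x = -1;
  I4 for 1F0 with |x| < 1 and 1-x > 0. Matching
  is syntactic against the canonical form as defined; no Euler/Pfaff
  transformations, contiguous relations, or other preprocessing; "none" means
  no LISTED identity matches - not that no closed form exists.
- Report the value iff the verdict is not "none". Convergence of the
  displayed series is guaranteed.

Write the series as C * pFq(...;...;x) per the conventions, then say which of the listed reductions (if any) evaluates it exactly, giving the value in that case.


x = -\frac{1}{5} here; the reduced form reads 1F0, upper {\frac{4}{9}}, lower {-}, C = \frac{6}{5}. Verdict at x = -\frac{1}{5}: the binomial series (I4) matches (the 1F0 binomial series: exponent -4/9, x = -\frac{1}{5}). Exact value: \frac{6}{5} \cdot \left(\frac{6}{5}\right)^{-\frac{4}{9}}.

Key step: x = -\frac{1}{5} and the running product (C = 6/5, x = -1/5) telescopes to a rising factorial.
Adjacent-term ratio: r(k) = -\frac{1}{5} * (k+\frac{4}{9}) / [(k+1)] - rational; roots negated = parameters, x = -\frac{1}{5}, C = \frac{6}{5}.


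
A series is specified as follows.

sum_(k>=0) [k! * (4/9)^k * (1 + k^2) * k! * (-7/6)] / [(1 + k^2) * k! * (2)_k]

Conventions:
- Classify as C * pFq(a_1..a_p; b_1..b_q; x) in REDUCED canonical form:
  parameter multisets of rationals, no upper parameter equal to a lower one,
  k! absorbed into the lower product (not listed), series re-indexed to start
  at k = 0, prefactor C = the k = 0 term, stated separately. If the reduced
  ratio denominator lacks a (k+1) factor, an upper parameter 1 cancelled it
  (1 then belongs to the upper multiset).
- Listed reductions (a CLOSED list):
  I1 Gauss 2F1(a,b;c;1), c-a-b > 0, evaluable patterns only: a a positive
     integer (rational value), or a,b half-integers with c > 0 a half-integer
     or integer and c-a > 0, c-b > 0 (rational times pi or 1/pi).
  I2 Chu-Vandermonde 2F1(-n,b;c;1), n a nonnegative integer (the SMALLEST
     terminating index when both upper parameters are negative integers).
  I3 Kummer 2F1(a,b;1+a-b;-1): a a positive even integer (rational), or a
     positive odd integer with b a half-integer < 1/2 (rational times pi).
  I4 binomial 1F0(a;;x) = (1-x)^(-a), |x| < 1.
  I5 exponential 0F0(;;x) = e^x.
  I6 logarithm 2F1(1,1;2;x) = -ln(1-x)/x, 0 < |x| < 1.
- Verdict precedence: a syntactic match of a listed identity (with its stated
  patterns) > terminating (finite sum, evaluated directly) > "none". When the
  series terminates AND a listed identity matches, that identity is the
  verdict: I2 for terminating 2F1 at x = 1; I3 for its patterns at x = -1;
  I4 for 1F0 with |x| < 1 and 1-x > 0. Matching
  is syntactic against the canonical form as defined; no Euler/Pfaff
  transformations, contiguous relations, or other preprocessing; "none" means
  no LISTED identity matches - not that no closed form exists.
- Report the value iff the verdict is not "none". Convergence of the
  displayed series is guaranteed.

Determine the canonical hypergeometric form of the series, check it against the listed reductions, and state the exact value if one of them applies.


With C = -7/6: the canonical form is 2F1(1, 1; 2; 4/9). Verdict: this is the I6 logarithm reduction (the logarithm: parameters (1,1;2), x = 4/9). Sum: (21/8) * ln(5/9).

Key observation: t_0 being -7/6, the factorial ratio (prefactor -7/6) (k+a-1)!/(a-1)! is a rising factorial (a)_k.
Step ratio: r(k) = (4/9) * (k+1) (k+1) / [(k+2) (k+1)] - poly over poly, x = (4/9) from leading terms; C = -7/6 at k = 0.


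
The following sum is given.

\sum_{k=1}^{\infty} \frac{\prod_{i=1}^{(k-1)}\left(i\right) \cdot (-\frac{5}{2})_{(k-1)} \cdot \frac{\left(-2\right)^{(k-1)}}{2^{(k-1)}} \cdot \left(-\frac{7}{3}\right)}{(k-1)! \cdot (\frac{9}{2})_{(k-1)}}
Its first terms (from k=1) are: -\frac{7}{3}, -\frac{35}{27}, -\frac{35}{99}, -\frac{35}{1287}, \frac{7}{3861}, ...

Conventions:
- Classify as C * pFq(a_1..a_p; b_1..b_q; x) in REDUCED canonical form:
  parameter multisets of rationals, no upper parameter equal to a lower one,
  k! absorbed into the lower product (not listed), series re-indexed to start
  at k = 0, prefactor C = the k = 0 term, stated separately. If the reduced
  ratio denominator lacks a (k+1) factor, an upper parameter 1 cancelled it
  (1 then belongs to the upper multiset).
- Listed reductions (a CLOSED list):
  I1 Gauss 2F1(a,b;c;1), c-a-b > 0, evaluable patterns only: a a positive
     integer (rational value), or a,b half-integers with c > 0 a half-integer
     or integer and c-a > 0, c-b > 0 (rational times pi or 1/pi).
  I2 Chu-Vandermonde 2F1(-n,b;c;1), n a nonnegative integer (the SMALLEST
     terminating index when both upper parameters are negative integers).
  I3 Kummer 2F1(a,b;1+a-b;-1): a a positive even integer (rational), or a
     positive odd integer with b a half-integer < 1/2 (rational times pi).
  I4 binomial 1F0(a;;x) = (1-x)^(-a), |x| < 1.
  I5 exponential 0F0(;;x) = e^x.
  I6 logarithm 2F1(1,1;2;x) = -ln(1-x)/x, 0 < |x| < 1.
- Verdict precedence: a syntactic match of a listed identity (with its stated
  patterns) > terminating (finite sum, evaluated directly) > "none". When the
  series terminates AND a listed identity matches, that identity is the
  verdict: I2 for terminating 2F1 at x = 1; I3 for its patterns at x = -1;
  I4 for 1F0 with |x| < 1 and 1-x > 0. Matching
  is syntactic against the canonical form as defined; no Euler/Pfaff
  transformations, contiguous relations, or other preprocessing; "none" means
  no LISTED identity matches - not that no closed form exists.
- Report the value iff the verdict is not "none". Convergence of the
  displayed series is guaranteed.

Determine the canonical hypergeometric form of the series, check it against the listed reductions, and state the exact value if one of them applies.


The tell: x = -1 and the two k-th powers (C = -7/3) combine into one argument.
Step ratio: r(k) = -1 * (k-\frac{5}{2}) (k+1) / [(k+\frac{9}{2}) (k+1)] - rational in k. x = -1; t_0 = -\frac{7}{3}; negate the roots.

Reduced: x = -1, 2F1, upper = {-\frac{5}{2}, 1}, lower = {\frac{9}{2}}, C = -\frac{7}{3}. Verdict: the Kummer evaluation I3 applies (x = -1; c = \frac{9}{2} equals 1+a-b for upper {-\frac{5}{2}, 1}: listed pattern). Hence: \left(-\frac{245}{192}\right) \cdot \pi.


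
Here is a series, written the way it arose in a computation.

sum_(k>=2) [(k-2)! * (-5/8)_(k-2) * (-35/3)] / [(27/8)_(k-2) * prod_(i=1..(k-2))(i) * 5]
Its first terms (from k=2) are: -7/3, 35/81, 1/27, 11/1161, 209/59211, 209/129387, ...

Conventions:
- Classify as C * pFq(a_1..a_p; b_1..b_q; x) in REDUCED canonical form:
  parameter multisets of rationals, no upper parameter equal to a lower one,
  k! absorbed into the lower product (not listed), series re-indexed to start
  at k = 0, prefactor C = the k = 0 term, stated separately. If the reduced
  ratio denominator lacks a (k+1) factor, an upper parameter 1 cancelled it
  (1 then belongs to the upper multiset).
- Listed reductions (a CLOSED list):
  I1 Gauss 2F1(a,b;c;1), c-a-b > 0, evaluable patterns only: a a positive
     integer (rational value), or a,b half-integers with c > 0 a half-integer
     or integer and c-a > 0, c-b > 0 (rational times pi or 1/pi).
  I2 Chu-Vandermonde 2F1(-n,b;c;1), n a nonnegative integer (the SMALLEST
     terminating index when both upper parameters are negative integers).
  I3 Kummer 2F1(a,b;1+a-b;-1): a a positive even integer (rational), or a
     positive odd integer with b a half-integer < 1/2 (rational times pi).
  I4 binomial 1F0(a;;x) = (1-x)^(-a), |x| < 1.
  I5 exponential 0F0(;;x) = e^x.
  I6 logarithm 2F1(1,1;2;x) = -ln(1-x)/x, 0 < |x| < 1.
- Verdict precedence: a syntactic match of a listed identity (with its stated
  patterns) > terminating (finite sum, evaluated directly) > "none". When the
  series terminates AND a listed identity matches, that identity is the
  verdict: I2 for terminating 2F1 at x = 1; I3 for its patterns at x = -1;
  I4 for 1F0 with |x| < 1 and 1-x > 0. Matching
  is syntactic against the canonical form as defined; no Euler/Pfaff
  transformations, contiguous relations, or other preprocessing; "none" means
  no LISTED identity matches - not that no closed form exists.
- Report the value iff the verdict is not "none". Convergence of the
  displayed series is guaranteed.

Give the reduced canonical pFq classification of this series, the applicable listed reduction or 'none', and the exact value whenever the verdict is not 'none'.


The tell: t_0 being -7/3, the factorial ratio (C = -7/3, x = 1) (k+a-1)!/(a-1)! is a rising factorial (a)_k.
Consecutive-term ratio: r(k) = 1 * (k-5/8) (k+1) / [(k+27/8) (k+1)] ; factor over Q: parameters, x = 1, and C = -7/3.

x = 1 here; the reduced form reads 2F1, upper {-5/8, 1}, lower {27/8}, C = -7/3. Verdict: this is Gauss (I1, integer-parameter pattern) (x = 1: the Gamma ratio telescopes since c-a-b = 3 > 0 and a = 1 in Z>0). Its exact value is -133/72.


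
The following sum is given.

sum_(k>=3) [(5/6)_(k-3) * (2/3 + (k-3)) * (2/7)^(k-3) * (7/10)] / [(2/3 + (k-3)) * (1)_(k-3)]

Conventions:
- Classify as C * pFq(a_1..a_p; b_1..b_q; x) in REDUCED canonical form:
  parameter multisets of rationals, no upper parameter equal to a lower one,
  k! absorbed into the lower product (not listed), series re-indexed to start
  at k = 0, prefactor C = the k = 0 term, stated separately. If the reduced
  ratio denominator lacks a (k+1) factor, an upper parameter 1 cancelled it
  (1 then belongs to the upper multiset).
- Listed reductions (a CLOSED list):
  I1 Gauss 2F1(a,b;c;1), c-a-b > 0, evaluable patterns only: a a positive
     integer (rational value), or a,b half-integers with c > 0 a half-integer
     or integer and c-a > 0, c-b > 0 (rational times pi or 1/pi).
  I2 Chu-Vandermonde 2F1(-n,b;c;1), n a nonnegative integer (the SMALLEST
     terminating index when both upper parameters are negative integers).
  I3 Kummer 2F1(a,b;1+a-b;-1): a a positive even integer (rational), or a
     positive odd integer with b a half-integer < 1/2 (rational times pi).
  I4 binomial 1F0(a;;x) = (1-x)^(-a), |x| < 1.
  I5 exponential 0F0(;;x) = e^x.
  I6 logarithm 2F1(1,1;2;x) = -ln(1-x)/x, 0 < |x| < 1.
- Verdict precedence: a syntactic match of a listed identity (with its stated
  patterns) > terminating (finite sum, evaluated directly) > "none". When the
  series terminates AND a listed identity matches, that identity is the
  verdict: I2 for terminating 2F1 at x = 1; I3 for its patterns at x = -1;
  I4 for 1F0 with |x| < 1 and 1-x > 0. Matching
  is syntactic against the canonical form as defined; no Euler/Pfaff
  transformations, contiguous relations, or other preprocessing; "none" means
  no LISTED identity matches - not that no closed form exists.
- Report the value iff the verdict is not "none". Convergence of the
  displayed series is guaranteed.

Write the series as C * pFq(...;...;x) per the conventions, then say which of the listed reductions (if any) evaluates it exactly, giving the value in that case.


x = 2/7 here; the reduced form reads 1F0, upper {5/6}, lower {-}, C = 7/10. Verdict at x = 2/7: the binomial series (I4) matches (the 1F0 binomial series: exponent -5/6, x = 2/7). Exact value: (7/10) * (5/7)^(-5/6).

First insight: x = (2/7) and striking the common factor k + 2/3 reduces the term (C = 7/10).
Adjacent-term ratio: r(k) = (2/7) * (k+5/6) / [(k+1)] - poly over poly, x = (2/7) from leading terms; C = 7/10 at k = 0.


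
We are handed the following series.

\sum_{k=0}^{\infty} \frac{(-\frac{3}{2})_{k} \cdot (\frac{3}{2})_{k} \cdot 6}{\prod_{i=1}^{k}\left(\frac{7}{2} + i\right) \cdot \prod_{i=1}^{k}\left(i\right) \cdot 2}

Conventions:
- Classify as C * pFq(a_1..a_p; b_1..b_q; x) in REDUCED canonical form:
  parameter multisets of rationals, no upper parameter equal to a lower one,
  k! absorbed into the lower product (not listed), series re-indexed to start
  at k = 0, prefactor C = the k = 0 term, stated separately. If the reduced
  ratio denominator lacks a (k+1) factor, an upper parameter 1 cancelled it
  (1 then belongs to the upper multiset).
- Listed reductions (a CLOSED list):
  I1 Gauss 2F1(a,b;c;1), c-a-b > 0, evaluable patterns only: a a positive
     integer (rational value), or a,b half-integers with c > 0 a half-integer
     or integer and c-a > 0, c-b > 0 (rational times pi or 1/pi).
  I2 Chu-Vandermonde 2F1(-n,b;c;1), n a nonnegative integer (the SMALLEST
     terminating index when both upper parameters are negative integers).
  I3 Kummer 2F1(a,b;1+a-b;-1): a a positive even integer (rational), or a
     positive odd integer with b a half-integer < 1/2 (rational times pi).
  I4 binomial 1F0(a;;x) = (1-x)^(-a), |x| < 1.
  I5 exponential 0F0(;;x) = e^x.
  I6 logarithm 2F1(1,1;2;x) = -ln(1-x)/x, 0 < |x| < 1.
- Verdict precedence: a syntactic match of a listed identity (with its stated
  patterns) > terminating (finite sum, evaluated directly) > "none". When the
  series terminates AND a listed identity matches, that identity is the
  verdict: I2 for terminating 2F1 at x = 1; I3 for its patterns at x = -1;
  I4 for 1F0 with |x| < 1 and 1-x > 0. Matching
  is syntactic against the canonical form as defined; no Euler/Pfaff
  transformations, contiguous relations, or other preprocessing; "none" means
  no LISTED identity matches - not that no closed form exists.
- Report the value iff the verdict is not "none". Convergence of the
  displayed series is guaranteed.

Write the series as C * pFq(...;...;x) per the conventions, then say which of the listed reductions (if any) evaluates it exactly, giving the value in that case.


Structural cue: x = 1 and the constant factors (prefactor 3) combine into one prefactor.
Step ratio: r(k) = 1 * (k-\frac{3}{2}) (k+\frac{3}{2}) / [(k+\frac{9}{2}) (k+1)] - rational; roots negated = parameters, x = 1, C = 3.

At argument 1: a 2F1 with upper {-\frac{3}{2}, \frac{3}{2}}, lower {\frac{9}{2}}, scaled by C = 3. Verdict: Gauss's theorem I1 (half-integer case) fires (x = 1; upper {-\frac{3}{2}, \frac{3}{2}} half-integers, c = \frac{9}{2} in the evaluable pattern). Sum: \frac{2205}{4096} \cdot \pi.


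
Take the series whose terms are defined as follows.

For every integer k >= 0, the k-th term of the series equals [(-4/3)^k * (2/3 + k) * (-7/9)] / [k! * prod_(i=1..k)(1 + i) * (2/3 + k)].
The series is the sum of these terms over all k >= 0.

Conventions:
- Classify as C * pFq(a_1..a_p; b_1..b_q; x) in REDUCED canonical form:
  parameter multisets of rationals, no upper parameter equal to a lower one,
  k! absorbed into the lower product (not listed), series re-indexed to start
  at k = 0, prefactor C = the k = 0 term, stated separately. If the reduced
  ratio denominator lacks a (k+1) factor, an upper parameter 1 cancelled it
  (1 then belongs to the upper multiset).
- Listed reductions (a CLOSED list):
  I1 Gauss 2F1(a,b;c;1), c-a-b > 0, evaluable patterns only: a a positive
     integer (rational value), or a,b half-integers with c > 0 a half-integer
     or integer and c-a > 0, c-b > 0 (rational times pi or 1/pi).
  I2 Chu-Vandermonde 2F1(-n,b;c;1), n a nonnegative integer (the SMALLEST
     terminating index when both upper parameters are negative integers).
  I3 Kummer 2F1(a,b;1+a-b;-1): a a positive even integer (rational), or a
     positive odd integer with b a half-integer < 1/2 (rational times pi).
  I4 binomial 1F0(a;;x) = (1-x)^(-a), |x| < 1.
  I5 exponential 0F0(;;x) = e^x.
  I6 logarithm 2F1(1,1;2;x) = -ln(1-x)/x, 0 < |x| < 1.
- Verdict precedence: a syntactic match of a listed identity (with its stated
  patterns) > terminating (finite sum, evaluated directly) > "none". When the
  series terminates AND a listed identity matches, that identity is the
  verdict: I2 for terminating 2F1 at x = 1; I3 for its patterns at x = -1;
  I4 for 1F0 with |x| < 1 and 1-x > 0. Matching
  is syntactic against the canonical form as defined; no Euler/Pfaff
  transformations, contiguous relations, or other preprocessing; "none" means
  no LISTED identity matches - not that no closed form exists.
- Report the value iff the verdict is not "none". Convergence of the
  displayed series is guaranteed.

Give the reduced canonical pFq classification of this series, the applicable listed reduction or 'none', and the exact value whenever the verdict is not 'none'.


The series (x = -4/3) is 0F1: upper {-}, lower {2}, prefactor -7/9. Verdict: none. A 0F1 with upper {-} fits none of I1-I6 at x = -4/3; the sum runs forever.

First insight: t_0 being -7/9, the lower running product (prefactor -7/9) is a rising factorial.
Adjacent-term ratio: r(k) = (-4/3) * 1 / [(k+2) (k+1)] - rational in k. x = (-4/3); t_0 = -7/9; negate the roots.


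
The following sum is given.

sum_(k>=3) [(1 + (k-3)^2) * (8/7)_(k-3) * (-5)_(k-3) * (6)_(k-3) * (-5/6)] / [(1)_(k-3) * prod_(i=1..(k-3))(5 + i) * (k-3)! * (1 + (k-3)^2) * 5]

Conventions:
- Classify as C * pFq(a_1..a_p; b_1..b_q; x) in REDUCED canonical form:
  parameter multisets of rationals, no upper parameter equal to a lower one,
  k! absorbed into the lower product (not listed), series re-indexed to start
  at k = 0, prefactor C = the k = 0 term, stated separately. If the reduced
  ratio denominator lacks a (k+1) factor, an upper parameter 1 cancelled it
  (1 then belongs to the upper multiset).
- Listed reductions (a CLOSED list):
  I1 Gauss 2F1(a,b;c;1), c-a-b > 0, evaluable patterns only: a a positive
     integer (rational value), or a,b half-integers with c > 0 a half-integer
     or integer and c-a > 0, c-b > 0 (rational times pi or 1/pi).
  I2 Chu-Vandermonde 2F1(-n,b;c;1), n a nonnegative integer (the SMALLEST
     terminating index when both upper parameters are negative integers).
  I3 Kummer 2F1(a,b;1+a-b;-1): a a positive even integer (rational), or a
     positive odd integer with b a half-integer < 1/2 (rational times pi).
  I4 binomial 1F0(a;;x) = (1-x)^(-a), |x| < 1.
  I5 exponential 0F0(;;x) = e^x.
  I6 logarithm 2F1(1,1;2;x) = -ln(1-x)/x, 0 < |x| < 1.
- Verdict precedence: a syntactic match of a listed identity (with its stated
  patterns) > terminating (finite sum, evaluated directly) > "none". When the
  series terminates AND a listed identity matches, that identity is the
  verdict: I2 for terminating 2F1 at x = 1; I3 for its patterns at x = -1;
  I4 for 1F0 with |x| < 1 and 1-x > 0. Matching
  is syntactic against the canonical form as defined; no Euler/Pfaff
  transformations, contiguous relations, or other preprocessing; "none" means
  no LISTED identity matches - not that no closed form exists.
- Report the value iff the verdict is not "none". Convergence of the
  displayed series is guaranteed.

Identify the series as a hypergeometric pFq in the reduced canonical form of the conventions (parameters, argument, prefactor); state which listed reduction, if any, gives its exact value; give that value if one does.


Canonical form: C = -1/6 times 2F1 with upper {-5, 8/7}, lower {1}, x = 1. Verdict: Chu-Vandermonde (I2) applies (terminating 2F1 at x = 1 with n = 5, b = 8/7, c = 1). Exact value: 117/33614.

Structural cue: with t_0 = -1/6, the lower running product (prefactor -1/6) is a rising factorial.
Term ratio: r(k) = 1 * (k-5) (k+8/7) / [(k+1) (k+1)] - rational in k, leading ratio 1; with t_0 = -1/6, classification follows.


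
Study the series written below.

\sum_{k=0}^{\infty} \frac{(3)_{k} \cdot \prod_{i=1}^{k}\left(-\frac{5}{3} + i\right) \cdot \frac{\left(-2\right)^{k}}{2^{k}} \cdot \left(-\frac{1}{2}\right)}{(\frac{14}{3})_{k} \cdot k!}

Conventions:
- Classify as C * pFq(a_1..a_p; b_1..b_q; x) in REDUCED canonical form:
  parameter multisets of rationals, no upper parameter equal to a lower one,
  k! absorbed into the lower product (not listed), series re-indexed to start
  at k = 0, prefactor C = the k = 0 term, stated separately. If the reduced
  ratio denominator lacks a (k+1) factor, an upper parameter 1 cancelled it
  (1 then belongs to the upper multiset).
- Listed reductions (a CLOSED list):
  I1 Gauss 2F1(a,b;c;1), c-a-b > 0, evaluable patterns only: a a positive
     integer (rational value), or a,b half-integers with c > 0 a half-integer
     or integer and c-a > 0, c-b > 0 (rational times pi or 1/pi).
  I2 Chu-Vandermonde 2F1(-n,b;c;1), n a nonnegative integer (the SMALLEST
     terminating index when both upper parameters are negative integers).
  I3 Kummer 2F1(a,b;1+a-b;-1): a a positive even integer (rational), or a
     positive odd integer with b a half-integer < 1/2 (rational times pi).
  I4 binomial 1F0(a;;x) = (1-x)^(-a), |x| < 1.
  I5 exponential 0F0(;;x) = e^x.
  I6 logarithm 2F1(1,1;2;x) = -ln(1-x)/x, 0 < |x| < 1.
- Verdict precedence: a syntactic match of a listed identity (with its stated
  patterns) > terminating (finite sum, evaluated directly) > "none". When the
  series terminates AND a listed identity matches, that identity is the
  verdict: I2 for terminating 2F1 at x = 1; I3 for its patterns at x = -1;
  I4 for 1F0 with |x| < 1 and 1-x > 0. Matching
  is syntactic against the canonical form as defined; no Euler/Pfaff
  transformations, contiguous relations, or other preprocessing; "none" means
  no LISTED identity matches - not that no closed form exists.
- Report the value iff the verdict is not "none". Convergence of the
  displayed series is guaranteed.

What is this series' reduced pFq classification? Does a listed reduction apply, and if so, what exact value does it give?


With C = -\frac{1}{2}: the canonical form is 2F1(-\frac{2}{3}, 3; \frac{14}{3}; -1). Verdict: none - at argument -1 the multisets {-\frac{2}{3}, 3} ; {\frac{14}{3}} match no listed identity.

Key observation: from the first term -\frac{1}{2}: the two k-th powers (C = -1/2) combine into one argument.
Ratio: r(k) = -1 * (k-\frac{2}{3}) (k+3) / [(k+\frac{14}{3}) (k+1)] - rational in k. x = -1; t_0 = -\frac{1}{2}; negate the roots.


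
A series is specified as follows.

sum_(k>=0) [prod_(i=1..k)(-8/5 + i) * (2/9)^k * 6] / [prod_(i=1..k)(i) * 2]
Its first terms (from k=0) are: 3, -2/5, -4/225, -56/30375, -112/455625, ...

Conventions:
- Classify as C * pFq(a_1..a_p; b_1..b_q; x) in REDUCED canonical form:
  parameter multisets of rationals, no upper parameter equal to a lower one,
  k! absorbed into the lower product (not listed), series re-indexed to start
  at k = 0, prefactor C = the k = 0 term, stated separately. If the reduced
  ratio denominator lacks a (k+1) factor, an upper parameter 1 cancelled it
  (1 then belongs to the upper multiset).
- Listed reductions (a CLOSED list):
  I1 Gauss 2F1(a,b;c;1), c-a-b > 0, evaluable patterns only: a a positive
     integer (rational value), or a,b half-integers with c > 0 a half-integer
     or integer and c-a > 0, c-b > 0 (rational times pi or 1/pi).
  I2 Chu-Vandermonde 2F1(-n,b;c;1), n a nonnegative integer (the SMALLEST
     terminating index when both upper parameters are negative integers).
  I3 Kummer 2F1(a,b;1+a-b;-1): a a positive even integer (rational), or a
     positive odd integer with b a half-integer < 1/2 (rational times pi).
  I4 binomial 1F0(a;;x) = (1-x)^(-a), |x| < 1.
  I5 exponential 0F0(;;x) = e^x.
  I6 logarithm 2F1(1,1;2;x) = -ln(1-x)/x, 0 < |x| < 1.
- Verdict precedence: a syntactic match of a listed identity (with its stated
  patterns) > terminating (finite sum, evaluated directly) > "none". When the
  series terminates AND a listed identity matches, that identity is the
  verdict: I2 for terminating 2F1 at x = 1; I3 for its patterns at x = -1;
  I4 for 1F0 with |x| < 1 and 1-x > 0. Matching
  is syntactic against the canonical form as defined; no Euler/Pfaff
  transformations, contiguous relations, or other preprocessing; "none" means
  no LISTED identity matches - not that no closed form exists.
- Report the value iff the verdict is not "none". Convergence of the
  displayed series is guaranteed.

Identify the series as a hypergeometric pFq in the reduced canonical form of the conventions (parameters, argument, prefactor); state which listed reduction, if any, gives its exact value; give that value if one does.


Key step: with t_0 = 3, the constant factors (prefactor 3) combine into one prefactor.
Term ratio: r(k) = (2/9) * (k-3/5) / [(k+1)] - rational in k. x = (2/9); t_0 = 3; negate the roots.

Prefactor 3, argument 2/9: 1F0 with upper {-3/5} over lower {-}. Verdict: binomial (I4) applies (the 1F0 binomial series: exponent 3/5, x = 2/9). Value: 3 * (7/9)^(3/5).


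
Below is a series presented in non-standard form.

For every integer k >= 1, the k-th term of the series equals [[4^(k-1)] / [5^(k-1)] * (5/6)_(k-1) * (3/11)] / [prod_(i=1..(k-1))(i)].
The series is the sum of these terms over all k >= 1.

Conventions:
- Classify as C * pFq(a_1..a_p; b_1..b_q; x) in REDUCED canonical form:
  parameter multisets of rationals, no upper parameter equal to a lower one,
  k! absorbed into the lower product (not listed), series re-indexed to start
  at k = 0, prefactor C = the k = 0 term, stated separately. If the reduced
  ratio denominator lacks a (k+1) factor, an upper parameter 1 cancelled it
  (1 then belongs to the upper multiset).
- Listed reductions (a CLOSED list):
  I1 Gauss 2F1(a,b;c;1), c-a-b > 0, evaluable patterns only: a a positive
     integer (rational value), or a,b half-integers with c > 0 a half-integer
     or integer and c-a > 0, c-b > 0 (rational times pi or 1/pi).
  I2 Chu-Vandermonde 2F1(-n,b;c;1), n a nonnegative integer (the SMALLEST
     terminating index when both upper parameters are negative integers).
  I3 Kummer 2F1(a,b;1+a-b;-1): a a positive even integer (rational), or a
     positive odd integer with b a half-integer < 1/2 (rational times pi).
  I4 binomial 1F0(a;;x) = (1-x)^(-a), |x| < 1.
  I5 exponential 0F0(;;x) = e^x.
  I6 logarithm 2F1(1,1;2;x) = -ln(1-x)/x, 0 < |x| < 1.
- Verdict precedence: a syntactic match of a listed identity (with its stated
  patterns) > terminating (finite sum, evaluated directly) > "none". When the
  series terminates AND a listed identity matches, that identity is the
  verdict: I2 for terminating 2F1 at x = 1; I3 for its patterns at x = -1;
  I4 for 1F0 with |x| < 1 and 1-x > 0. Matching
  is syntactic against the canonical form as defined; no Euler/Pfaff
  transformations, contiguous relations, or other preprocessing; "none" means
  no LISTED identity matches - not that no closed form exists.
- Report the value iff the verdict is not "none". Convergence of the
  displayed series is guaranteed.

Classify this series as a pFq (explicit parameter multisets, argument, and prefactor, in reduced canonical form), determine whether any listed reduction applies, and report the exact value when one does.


The tell: t_0 being 3/11, the product of the first k integers (C = 3/11, x = 4/5) is k!.
Adjacent-term ratio: r(k) = (4/5) * (k+5/6) / [(k+1)] - poly over poly, x = (4/5) from leading terms; C = 3/11 at k = 0.

This is 3/11 * 1F0(5/6; -; 4/5) in reduced canonical form. Verdict: this is the I4 binomial reduction (the 1F0 binomial series: exponent -5/6, x = 4/5). Value: (3/11) * (1/5)^(-5/6).


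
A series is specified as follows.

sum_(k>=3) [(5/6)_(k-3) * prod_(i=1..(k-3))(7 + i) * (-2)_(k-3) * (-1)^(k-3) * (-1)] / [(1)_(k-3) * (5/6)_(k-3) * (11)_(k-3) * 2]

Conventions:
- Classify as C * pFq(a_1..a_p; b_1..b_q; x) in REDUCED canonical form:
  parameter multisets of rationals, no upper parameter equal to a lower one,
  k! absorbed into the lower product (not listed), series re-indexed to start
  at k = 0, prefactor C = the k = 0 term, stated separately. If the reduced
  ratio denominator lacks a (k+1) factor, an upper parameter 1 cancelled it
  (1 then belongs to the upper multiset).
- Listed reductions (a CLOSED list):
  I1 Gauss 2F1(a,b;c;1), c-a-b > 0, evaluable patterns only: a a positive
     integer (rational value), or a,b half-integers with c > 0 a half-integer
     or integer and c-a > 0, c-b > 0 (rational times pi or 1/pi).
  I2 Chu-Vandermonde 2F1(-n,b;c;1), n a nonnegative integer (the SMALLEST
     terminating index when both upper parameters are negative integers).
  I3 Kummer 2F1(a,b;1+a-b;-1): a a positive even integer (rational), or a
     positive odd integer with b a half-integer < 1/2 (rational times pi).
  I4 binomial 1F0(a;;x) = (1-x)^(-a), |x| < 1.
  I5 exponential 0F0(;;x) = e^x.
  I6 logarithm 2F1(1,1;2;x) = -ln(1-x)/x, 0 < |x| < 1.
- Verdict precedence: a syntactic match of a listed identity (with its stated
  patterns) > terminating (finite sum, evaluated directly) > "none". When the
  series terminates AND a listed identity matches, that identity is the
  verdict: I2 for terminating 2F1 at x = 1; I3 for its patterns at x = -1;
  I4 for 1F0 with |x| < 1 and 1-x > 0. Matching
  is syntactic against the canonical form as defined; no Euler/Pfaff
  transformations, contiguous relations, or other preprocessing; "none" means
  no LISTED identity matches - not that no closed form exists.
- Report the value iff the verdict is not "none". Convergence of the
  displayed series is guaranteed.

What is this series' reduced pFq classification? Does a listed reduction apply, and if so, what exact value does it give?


Canonical form: C = -1/2 times 2F1 with upper {-2, 8}, lower {11}, x = -1. Verdict (x = -1): the Kummer evaluation I3 applies (x = -1; c = 11 equals 1+a-b for upper {-2, 8}: listed pattern). Sum: -3/2.

Key observation: with t_0 = -1/2, (1)_k (prefactor -1/2) is k! itself.
Term ratio: r(k) = (-1) * (k-2) (k+8) / [(k+11) (k+1)] - rational in k. x = (-1); t_0 = -1/2; negate the roots.


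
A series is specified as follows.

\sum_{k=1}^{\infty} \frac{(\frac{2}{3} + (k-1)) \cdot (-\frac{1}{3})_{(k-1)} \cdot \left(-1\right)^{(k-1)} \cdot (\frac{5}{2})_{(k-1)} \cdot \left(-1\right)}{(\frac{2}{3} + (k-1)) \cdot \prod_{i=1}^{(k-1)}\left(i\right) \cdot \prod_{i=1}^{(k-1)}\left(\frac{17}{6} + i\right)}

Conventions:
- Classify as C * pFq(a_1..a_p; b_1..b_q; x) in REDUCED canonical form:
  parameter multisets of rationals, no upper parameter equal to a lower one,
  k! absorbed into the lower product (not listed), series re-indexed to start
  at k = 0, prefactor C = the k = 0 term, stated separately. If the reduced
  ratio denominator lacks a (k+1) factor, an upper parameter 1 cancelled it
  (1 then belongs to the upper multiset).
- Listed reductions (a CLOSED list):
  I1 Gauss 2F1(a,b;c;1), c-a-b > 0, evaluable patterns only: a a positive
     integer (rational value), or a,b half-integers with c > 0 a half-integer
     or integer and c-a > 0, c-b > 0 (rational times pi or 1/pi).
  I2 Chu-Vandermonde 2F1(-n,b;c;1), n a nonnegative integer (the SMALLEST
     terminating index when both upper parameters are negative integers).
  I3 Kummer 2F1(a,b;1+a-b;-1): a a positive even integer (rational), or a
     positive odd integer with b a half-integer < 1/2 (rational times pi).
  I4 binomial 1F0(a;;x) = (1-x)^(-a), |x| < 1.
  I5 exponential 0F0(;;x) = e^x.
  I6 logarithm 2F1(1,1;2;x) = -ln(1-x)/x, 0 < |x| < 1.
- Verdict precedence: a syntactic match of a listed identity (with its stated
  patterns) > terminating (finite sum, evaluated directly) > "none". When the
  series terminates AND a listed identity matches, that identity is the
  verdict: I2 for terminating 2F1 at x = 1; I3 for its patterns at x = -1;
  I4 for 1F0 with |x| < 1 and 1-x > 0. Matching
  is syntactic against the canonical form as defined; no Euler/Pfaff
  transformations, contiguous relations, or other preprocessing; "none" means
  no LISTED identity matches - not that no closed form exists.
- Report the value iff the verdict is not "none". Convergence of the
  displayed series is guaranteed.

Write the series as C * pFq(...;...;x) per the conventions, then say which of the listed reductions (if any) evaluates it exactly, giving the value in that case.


This is -1 * 2F1(-\frac{1}{3}, \frac{5}{2}; \frac{23}{6}; -1) in reduced canonical form. Verdict: none. A 2F1 with upper {-\frac{1}{3}, \frac{5}{2}} fits none of I1-I6 at x = -1; the sum runs forever.

Key step: x = -1 and the product of the first k integers (C = -1, x = -1) is k!.
Step ratio: r(k) = -1 * (k-\frac{1}{3}) (k+\frac{5}{2}) / [(k+\frac{23}{6}) (k+1)] - rational in k. x = -1; t_0 = -1; negate the roots.


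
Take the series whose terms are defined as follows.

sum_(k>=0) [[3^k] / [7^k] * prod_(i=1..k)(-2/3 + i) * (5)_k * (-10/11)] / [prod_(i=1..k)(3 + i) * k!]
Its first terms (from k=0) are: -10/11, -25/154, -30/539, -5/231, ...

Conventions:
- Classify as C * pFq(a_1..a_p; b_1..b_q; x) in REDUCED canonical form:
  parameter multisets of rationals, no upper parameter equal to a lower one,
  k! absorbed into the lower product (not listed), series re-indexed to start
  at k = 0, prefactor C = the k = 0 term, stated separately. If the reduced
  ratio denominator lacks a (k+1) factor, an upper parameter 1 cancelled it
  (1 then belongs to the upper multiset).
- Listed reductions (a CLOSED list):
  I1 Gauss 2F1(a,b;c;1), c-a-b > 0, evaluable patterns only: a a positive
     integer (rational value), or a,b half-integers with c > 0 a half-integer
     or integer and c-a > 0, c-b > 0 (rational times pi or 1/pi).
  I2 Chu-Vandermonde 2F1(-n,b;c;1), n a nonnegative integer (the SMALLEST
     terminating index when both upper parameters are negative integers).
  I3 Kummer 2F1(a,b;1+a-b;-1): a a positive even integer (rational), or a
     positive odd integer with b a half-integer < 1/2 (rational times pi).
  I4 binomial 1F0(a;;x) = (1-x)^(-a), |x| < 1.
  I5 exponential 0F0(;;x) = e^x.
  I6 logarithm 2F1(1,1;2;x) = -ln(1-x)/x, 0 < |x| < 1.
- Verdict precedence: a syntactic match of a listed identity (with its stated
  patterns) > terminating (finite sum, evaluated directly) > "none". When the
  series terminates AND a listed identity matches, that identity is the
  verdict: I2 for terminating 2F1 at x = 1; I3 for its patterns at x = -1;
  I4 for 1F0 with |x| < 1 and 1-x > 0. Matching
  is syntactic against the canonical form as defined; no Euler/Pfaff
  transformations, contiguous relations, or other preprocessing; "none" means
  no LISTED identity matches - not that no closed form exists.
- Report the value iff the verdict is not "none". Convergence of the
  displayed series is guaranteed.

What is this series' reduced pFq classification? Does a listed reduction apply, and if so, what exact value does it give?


Key step: t_0 = -10/11 here, and the lower running product (C = -10/11) is a rising factorial.
Step ratio: r(k) = (3/7) * (k+1/3) (k+5) / [(k+4) (k+1)] - poly over poly, x = (3/7) from leading terms; C = -10/11 at k = 0.

x = 3/7 here; the reduced form reads 2F1, upper {1/3, 5}, lower {4}, C = -10/11. Verdict: none. A 2F1 with upper {1/3, 5} fits none of I1-I6 at x = 3/7; the sum runs forever.


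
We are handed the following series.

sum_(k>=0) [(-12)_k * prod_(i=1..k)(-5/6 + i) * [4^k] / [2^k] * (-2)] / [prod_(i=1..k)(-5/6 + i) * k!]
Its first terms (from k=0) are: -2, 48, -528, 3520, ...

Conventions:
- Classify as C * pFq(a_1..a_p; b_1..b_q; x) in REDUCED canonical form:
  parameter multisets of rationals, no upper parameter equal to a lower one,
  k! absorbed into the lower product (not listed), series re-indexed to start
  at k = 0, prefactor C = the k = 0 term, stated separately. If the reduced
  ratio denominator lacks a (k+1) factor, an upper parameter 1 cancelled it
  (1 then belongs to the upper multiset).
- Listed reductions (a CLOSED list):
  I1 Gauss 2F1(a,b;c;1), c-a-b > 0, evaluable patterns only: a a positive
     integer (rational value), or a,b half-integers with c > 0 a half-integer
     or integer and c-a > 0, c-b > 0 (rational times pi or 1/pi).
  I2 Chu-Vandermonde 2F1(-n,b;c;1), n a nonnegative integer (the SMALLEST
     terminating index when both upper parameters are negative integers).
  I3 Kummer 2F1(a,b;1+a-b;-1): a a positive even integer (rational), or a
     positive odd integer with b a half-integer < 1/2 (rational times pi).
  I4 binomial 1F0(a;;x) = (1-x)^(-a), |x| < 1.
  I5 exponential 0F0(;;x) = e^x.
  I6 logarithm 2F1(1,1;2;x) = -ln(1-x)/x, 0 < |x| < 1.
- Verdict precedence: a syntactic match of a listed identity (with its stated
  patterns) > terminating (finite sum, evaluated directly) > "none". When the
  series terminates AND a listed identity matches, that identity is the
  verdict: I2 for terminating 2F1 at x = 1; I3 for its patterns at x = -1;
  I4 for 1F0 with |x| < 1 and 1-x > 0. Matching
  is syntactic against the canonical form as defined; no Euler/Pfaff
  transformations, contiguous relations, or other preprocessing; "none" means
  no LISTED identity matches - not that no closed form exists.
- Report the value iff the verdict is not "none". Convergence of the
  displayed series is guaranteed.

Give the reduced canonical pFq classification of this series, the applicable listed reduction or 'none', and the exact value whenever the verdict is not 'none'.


At argument 2: a 1F0 with upper {-12}, lower {-}, scaled by C = -2. Verdict: terminating - upper -12 stops the sum at k = 12; the 13 terms are added exactly. Sum: -2.

The tell: t_0 = -2 here, and the running product (prefactor -2) telescopes to a rising factorial.
Term ratio: r(k) = 2 * (k-12) / [(k+1)] ; factor over Q: parameters, x = 2, and C = -2.


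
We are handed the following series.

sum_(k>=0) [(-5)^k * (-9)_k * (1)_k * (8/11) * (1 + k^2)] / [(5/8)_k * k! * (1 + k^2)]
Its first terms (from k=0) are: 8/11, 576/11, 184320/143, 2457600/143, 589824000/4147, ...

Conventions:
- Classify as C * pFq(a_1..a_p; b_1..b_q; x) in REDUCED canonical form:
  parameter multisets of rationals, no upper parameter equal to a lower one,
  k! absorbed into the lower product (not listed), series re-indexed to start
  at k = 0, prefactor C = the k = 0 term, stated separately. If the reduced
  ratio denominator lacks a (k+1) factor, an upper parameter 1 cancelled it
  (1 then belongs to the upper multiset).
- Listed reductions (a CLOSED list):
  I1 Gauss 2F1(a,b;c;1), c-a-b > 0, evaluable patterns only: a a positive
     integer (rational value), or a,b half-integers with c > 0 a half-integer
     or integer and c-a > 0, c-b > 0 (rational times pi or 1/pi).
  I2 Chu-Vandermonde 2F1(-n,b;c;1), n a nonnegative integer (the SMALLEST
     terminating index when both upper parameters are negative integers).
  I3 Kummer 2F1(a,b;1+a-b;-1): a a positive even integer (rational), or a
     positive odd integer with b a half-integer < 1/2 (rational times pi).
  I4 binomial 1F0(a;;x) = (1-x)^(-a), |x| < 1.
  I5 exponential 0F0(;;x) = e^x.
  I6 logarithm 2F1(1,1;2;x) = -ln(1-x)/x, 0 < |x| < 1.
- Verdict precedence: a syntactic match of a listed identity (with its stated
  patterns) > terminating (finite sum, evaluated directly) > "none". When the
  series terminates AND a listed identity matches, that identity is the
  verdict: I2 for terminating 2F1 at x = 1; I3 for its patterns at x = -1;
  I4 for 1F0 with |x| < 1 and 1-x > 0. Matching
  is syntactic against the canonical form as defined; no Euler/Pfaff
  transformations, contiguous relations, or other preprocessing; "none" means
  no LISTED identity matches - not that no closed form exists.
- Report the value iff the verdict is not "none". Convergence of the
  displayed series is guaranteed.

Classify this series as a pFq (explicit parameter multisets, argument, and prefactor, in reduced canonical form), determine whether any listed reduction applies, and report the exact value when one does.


At argument -5: a 2F1 with upper {-9, 1}, lower {5/8}, scaled by C = 8/11. Verdict: terminating - the sum ends at index 9 because -9 is a negative integer; exact evaluation follows. Hence: 23518815022489544/1037233691.

The tell: with t_0 = 8/11, striking the common factor k^2 + 1 reduces the term (prefactor 8/11).
Consecutive-term ratio: r(k) = (-5) * (k-9) (k+1) / [(k+5/8) (k+1)] - poly over poly, x = (-5) from leading terms; C = 8/11 at k = 0.
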